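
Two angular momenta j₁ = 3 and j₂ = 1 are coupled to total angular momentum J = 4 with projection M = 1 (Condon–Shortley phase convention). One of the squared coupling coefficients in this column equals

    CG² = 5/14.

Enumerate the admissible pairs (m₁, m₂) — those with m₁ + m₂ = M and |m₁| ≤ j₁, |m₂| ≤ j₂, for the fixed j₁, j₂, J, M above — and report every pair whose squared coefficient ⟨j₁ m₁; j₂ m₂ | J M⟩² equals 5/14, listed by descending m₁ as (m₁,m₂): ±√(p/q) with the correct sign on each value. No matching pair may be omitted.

(0,1): +√(5/14)

Admissible pairs with m₁+m₂ = M = 1: (0,1), (1,0), (2,-1)
  (m₁,m₂)=(2,-1): CG² = 3/28, CG = +√(3/28)
  (m₁,m₂)=(1,0): CG² = 15/28, CG = +√(15/28)
  (m₁,m₂)=(0,1): CG² = 5/14, CG = +√(5/14)   ← matches the target
Pairs with CG² = 5/14: (0,1): +√(5/14)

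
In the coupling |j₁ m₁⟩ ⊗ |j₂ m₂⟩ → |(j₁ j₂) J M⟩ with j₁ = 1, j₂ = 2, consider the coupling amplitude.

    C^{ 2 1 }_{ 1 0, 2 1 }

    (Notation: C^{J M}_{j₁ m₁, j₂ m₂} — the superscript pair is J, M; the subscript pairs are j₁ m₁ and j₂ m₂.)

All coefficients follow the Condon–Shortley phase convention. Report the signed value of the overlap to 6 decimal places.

−√(1/6) ≈ -0.408248

triangle: 1!*1!*3!/6! = 6/720
(j±m)!: 1!*1!*3!*1!*3!*1! = 36
prefactor² = (2J+1)*Δ*N² = 3/2
  k=0: +1/(0!*1!*1!*3!*0!*0!) = 1/6
  k=1: −1/(1!*0!*0!*2!*1!*1!) = -1/2
Σ = -1/3  ⇒  CG² = 3/2*(-1/3)² = 1/6
CG = −√(1/6) = -0.408248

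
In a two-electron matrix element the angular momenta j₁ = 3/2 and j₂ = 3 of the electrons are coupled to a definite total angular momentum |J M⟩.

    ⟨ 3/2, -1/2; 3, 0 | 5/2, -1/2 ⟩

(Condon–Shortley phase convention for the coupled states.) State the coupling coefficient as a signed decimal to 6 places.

−√(6/35) ≈ -0.414039

√[6·2!1!4!/8! · 1!2!3!3!2!3!] = √(216/35)
  +(−1)^1/∏(1,1,1,2,0,2)! = -1/4  (running -1/4)
  +(−1)^2/∏(2,0,0,1,1,3)! = 1/12  (running -1/6)
⟨..|..⟩ = √(216/35)·(-1/6) = -0.414039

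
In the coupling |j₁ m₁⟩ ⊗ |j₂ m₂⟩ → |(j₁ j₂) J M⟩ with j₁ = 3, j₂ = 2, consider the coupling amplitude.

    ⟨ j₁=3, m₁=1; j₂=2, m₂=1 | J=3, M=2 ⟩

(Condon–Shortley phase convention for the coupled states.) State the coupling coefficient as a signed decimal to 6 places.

√[7·2!4!2!/9! · 4!2!3!1!5!1!] = √(64)
  +(−1)^1/∏(1,1,1,2,3,0)! = -1/12  (running -1/12)
  +(−1)^2/∏(2,0,0,1,4,1)! = 1/48  (running -1/16)
⟨..|..⟩ = √(64)·(-1/16) = -0.500000

-0.500000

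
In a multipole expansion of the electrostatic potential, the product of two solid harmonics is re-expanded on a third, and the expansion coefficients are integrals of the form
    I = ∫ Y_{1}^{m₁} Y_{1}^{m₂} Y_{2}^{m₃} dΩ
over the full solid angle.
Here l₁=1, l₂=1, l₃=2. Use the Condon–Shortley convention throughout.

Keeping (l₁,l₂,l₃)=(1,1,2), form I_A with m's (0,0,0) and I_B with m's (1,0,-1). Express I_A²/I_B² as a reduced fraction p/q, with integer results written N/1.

Same 1,1,2: normalisation and zero-m 3j drop out of the ratio.
A: Δ: 0! 2! 2! / 5! → 1/30; sum: t=0:+1/1 = 1/1; 3j²(1 1 2; 0 0 0) = Δ·Π!·Σ² = 2/15  (sign +1)
B: Δ: 0! 2! 2! / 5! → 1/30; sum: t=0:+1/2 = 1/2; 3j²(1 1 2; 1 0 -1) = Δ·Π!·Σ² = 1/10  (sign -1)
I_A²/I_B² = (2/15)/(1/10) = 4/3

4/3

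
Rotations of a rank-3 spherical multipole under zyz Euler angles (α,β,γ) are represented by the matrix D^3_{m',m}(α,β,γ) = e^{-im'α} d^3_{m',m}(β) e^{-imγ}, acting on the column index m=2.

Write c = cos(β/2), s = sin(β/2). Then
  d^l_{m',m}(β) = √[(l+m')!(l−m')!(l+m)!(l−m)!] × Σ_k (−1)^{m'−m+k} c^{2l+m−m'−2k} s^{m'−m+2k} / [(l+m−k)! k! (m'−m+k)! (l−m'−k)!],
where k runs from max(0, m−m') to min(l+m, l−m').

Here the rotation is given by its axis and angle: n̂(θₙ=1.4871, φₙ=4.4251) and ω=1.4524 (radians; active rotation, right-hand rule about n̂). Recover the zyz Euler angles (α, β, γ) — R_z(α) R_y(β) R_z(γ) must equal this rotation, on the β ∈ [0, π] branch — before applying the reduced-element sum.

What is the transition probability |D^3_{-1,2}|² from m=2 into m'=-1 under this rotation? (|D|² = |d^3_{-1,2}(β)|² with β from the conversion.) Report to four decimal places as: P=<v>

P=0.2223

Axis–angle → zyz. n̂ = (sinθₙcosφₙ, sinθₙsinφₙ, cosθₙ) = (-0.282361, -0.955659, +0.083599), ω = 1.4524.
R = I cosω + sinω [n̂]ₓ + (1−cosω) n̂n̂ᵀ gives
  R = [+0.188430, +0.154954, -0.969785; +0.320981, +0.923526, +0.209930; +0.928151, -0.350840, +0.124283]
β = atan2(√(R₁₃²+R₂₃²), R₃₃) = 1.446191; α = atan2(R₂₃, R₁₃) mod 2π = 2.928411; γ = atan2(R₃₂, −R₃₁) mod 2π = 3.502989
Split into d^3_{-1,2}(β=1.4462) × two z-phases.
With c≡cos(β/2)=0.749761 and s≡sin(β/2)=0.661709, N=[2·24·120·1]^{1/2}=75.894664
k: max(0,(2)−(-1))=3 … min(3+(2),3−(-1))=4
  k=3: (−1)^0·75.8947/(12)·0.7498^3·0.6617^3 = +0.772323
  k=4: (−1)^1·75.8947/(24)·0.7498^1·0.6617^5 = -0.300786
d^3_{-1,2}(1.4462) = +0.772323 -0.300786 = +0.471538
|D^3_{-1,2}|² = |d^3_{-1,2}(β)|² = (+0.471538)² = 0.222348 (the z-rotation phases have unit modulus)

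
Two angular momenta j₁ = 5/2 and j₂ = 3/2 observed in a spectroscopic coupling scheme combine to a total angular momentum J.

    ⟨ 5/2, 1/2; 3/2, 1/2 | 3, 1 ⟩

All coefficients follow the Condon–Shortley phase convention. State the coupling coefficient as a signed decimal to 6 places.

−√(1/60) ≈ -0.129099

√[7·1!4!2!/8! · 3!2!2!1!4!2!] = √(48/5)
  +(−1)^0/∏(0,1,2,2,2,0)! = 1/8  (running 1/8)
  +(−1)^1/∏(1,0,1,1,3,1)! = -1/6  (running -1/24)
⟨..|..⟩ = √(48/5)·(-1/24) = -0.129099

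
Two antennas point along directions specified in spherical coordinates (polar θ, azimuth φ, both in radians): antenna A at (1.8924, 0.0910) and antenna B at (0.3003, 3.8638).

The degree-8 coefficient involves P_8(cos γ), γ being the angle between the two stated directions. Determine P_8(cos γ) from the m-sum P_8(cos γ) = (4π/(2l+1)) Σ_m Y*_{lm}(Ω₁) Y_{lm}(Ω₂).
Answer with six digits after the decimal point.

0.008850

Expand P_8 via completeness: Σ_{m} conj(Y_{8,m}) at Ω₁ times Y_{8,m} at Ω₂ —
  [-8]  conj(Y_{8,-8})(Ω₁) = 0.25255 + 0.22510j ; Y_{8,-8}(Ω₂) = 0.00003 + 0.00001j ; Δ = 0.00000 + 0.00001j
  [-7]  conj(Y_{8,-7})(Ω₁) = -0.36243 - 0.26816j ; Y_{8,-7}(Ω₂) = -0.00013 - 0.00037j ; Δ = -0.00005 + 0.00017j
  [-6]  conj(Y_{8,-6})(Ω₁) = 0.11698 + 0.07108j ; Y_{8,-6}(Ω₂) = -0.00118 + 0.00297j ; Δ = -0.00035 + 0.00026j
  [-5]  conj(Y_{8,-5})(Ω₁) = 0.26642 + 0.13034j ; Y_{8,-5}(Ω₂) = 0.01677 - 0.00851j ; Δ = 0.00558 - 0.00008j
  [-4]  conj(Y_{8,-4})(Ω₁) = -0.24301 - 0.09258j ; Y_{8,-4}(Ω₂) = -0.07874 - 0.02034j ; Δ = 0.01725 + 0.01223j
  [-3]  conj(Y_{8,-3})(Ω₁) = -0.17972 - 0.05032j ; Y_{8,-3}(Ω₂) = 0.14239 + 0.21001j ; Δ = -0.01502 - 0.04491j
  [-2]  conj(Y_{8,-2})(Ω₁) = 0.28902 + 0.05319j ; Y_{8,-2}(Ω₂) = 0.06650 - 0.52339j ; Δ = 0.04706 - 0.14773j
  [-1]  conj(Y_{8,-1})(Ω₁) = 0.13386 + 0.01221j ; Y_{8,-1}(Ω₂) = -0.42634 + 0.37560j ; Δ = -0.06166 + 0.04507j
  [+0]  conj(Y_{8,0})(Ω₁) = -0.30032 + 0.00000j ; Y_{8,0}(Ω₂) = -0.08774 + 0.00000j ; Δ = 0.02635 + 0.00000j
  [+1]  conj(Y_{8,1})(Ω₁) = -0.13386 + 0.01221j ; Y_{8,1}(Ω₂) = 0.42634 + 0.37560j ; Δ = -0.06166 - 0.04507j
  [+2]  conj(Y_{8,2})(Ω₁) = 0.28902 - 0.05319j ; Y_{8,2}(Ω₂) = 0.06650 + 0.52339j ; Δ = 0.04706 + 0.14773j
  [+3]  conj(Y_{8,3})(Ω₁) = 0.17972 - 0.05032j ; Y_{8,3}(Ω₂) = -0.14239 + 0.21001j ; Δ = -0.01502 + 0.04491j
  [+4]  conj(Y_{8,4})(Ω₁) = -0.24301 + 0.09258j ; Y_{8,4}(Ω₂) = -0.07874 + 0.02034j ; Δ = 0.01725 - 0.01223j
  [+5]  conj(Y_{8,5})(Ω₁) = -0.26642 + 0.13034j ; Y_{8,5}(Ω₂) = -0.01677 - 0.00851j ; Δ = 0.00558 + 0.00008j
  [+6]  conj(Y_{8,6})(Ω₁) = 0.11698 - 0.07108j ; Y_{8,6}(Ω₂) = -0.00118 - 0.00297j ; Δ = -0.00035 - 0.00026j
  [+7]  conj(Y_{8,7})(Ω₁) = 0.36243 - 0.26816j ; Y_{8,7}(Ω₂) = 0.00013 - 0.00037j ; Δ = -0.00005 - 0.00017j
  [+8]  conj(Y_{8,8})(Ω₁) = 0.25255 - 0.22510j ; Y_{8,8}(Ω₂) = 0.00003 - 0.00001j ; Δ = 0.00000 - 0.00001j
Total Σ_m = 0.01197 + 0.00000j. Multiply by 0.739198: 0.00885 + 0.00000j. P_8(cos γ) = 0.008850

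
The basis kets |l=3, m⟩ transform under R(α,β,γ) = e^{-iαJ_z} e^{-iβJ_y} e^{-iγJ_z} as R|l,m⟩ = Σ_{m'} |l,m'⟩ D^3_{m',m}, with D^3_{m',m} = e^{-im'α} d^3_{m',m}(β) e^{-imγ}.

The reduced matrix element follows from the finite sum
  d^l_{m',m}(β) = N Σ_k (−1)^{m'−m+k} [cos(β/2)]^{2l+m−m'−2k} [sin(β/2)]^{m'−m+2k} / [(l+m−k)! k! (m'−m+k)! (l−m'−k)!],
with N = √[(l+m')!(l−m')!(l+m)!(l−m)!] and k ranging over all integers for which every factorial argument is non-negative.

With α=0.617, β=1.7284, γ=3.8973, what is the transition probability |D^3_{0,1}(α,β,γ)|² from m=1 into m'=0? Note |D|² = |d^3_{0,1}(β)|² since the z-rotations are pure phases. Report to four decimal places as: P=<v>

P=0.1406

First d^3_{0,1}(β=1.7284), then the phase factors e^{-i(0)α} and e^{-i(1)γ}:
Half-angle: c=0.649249, s=0.760576. N=√(6·6·24·2)=41.569219
k∈{1,2,3} keeps every argument non-negative
  k=1: (−1)^0·41.5692/(12)·0.6492^5·0.7606^1 = +0.303941
  k=2: (−1)^1·41.5692/(4)·0.6492^3·0.7606^3 = -1.251334
  k=3: (−1)^2·41.5692/(12)·0.6492^1·0.7606^5 = +0.572420
d^3_{0,1}(1.7284) = +0.303941 -1.251334 +0.572420 = -0.374973
|D^3_{0,1}|² = |d^3_{0,1}(β)|² = (-0.374973)² = 0.140605 (the z-rotation phases have unit modulus)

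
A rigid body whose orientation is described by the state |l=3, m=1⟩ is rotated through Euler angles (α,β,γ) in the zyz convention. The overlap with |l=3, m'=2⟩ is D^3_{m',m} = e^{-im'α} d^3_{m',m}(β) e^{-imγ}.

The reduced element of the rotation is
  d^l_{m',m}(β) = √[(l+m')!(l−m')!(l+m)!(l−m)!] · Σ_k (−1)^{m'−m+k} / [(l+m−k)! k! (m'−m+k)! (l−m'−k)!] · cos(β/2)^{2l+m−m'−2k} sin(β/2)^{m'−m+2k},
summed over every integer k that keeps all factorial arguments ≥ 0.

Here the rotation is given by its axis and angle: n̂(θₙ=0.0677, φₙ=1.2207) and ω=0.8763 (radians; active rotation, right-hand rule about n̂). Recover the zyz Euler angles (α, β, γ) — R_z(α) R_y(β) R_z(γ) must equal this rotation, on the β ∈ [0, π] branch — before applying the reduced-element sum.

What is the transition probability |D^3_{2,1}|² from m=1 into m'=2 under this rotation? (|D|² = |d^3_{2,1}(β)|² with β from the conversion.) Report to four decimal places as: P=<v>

Axis–angle → zyz. n̂ = (sinθₙcosφₙ, sinθₙsinφₙ, cosθₙ) = (+0.023203, +0.063545, +0.997709), ω = 0.8763.
R = I cosω + sinω [n̂]ₓ + (1−cosω) n̂n̂ᵀ gives
  R = [+0.640192, -0.766085, +0.057160; +0.767147, +0.641452, +0.004995; -0.040492, +0.040652, +0.998353]
β = atan2(√(R₁₃²+R₂₃²), R₃₃) = 0.057409; α = atan2(R₂₃, R₁₃) mod 2π = 0.087173; γ = atan2(R₃₂, −R₃₁) mod 2π = 0.787366
First d^3_{2,1}(β=0.0574), then the phase factors e^{-i(2)α} and e^{-i(1)γ}:
c=cos(0.057409/2)=0.999588, s=sin(0.057409/2)=0.028701; N=√[120·1·24·2]=75.894664
Admissible k: 0..1 (factorial args all ≥0)
  k=0: (−1)^1·75.8947/(24)·0.9996^5·0.0287^1 = -0.090573
  k=1: (−1)^2·75.8947/(12)·0.9996^3·0.0287^3 = +0.000149
d^3_{2,1}(0.0574) = -0.090573 +0.000149 = -0.090424
|D^3_{2,1}|² = |d^3_{2,1}(β)|² = (-0.090424)² = 0.008176 (the z-rotation phases have unit modulus)

P=0.0082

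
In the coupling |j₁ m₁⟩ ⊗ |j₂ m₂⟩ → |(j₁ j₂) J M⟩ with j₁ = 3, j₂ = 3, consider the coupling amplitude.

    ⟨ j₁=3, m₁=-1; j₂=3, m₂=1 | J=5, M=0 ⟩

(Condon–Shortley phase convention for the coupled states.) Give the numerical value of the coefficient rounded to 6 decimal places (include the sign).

√[11·1!5!5!/12! · 2!4!4!2!5!5!] = √(76800/7)
  +(−1)^0/∏(0,1,4,4,1,1)! = 1/576  (running 1/576)
  +(−1)^1/∏(1,0,3,3,2,2)! = -1/144  (running -1/192)
⟨..|..⟩ = √(76800/7)·(-1/192) = -0.545545

−√(25/84) = -0.545545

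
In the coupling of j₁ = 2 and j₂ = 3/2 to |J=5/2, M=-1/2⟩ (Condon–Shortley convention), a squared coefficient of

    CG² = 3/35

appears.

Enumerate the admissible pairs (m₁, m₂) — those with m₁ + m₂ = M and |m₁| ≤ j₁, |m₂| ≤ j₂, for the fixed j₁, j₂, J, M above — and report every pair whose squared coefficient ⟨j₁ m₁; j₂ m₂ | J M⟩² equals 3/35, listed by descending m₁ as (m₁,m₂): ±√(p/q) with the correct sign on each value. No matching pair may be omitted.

Admissible pairs with m₁+m₂ = M = -1/2: (-2,3/2), (-1,1/2), (0,-1/2), (1,-3/2)
  (m₁,m₂)=(1,-3/2): CG² = 27/70, CG = +√(27/70)
  (m₁,m₂)=(0,-1/2): CG² = 3/35, CG = +√(3/35)   ← matches the target
  (m₁,m₂)=(-1,1/2): CG² = 5/14, CG = −√(5/14)
  (m₁,m₂)=(-2,3/2): CG² = 6/35, CG = −√(6/35)
Pairs with CG² = 3/35: (0,-1/2): +√(3/35)

(0,-1/2): +√(3/35)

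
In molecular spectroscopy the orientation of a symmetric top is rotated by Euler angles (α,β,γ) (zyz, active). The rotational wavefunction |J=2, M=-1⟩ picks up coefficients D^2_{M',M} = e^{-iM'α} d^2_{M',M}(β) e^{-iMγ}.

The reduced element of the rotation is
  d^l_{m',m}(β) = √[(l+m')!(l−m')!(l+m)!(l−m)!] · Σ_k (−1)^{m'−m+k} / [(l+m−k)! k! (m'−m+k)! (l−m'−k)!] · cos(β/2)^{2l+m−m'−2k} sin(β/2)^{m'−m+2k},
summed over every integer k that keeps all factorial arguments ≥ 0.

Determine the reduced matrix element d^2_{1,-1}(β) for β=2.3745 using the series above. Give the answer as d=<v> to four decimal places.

d^2_{1,-1}(β=2.3745) via the finite sum:
With c≡cos(β/2)=0.374211 and s≡sin(β/2)=0.927343, N=[6·1·1·6]^{1/2}=6.000000
k: max(0,(-1)−(1))=0 … min(2+(-1),2−(1))=1
  k=0: (−1)^2·6.0000/(2)·0.3742^2·0.9273^2 = +0.361274
  k=1: (−1)^3·6.0000/(6)·0.3742^0·0.9273^4 = -0.739541
d^2_{1,-1}(2.3745) = +0.361274 -0.739541 = -0.378267

d=-0.3783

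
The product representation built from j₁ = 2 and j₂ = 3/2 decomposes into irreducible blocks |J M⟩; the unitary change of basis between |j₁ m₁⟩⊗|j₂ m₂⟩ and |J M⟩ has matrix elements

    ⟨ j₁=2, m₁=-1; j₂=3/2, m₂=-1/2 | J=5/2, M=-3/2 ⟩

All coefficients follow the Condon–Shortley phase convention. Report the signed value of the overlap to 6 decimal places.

-0.169031

√[6·1!3!2!/7! · 1!3!1!2!1!4!] = √(144/35)
  +(−1)^0/∏(0,1,3,1,0,1)! = 1/6  (running 1/6)
  +(−1)^1/∏(1,0,2,0,1,2)! = -1/4  (running -1/12)
⟨..|..⟩ = √(144/35)·(-1/12) = -0.169031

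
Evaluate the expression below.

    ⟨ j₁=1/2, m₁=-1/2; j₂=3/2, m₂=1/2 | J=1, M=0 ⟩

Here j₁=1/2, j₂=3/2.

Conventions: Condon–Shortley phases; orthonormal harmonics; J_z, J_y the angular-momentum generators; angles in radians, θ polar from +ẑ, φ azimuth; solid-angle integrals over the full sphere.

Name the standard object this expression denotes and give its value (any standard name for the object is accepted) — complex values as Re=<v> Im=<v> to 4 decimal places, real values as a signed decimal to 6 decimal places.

Clebsch–Gordan coefficient, −√(1/2) ≈ -0.707107

This is a Clebsch–Gordan (vector-coupling) coefficient.
triangle: 1!*0!*2!/4! = 2/24
(j±m)!: 0!*1!*2!*1!*1!*1! = 2
prefactor² = (2J+1)*Δ*N² = 1/2
  k=1: −1/(1!*0!*0!*1!*0!*1!) = -1
Σ = -1  ⇒  CG² = 1/2*(-1)² = 1/2
CG = −√(1/2) = -0.707107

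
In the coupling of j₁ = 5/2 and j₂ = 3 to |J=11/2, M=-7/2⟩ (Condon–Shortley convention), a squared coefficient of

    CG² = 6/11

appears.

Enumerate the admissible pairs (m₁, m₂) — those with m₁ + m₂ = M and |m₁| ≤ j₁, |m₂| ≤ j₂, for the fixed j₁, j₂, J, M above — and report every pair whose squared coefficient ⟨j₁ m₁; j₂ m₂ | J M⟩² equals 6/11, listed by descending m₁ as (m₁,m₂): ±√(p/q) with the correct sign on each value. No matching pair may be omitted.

(-3/2,-2): +√(6/11)

Admissible pairs with m₁+m₂ = M = -7/2: (-5/2,-1), (-3/2,-2), (-1/2,-3)
  (m₁,m₂)=(-1/2,-3): CG² = 2/11, CG = +√(2/11)
  (m₁,m₂)=(-3/2,-2): CG² = 6/11, CG = +√(6/11)   ← matches the target
  (m₁,m₂)=(-5/2,-1): CG² = 3/11, CG = +√(3/11)
Pairs with CG² = 6/11: (-3/2,-2): +√(6/11)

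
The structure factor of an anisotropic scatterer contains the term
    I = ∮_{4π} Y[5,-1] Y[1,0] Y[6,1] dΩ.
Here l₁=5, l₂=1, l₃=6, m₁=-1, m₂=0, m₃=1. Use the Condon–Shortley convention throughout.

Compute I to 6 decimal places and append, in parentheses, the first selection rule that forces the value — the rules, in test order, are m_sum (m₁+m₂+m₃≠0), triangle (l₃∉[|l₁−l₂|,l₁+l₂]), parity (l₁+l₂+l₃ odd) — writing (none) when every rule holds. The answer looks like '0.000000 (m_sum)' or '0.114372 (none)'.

Checks pass: Σm=0; 12 even; l₃=6∈[4,6].
(2·5+1)(2·1+1)(2·6+1) = 429
Δ: 0! 10! 2! / 13! → 1/858
sum: t=0:+1/14400 = 1/14400
3j²(5 1 6; 0 0 0) = Δ·Π!·Σ² = 6/143  (sign +1)
sum: t=0:+1/17280 = 1/17280
3j²(5 1 6; -1 0 1) = Δ·Π!·Σ² = 35/858  (sign -1)
combine: 4πI² = 429·6/143·35/858 = 105/143
take √, sign -1: I = -0.24172507
No selection rule forces the value: the integral is nonzero (none).

-0.241725 (none)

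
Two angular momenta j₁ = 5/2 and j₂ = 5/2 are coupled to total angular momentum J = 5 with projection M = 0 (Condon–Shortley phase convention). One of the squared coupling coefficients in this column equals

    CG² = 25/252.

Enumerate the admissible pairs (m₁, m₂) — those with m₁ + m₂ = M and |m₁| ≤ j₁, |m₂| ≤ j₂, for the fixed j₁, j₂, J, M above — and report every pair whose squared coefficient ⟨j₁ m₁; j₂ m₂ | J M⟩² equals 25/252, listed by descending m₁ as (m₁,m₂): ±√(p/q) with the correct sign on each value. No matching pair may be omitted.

Admissible pairs with m₁+m₂ = M = 0: (-5/2,5/2), (-3/2,3/2), (-1/2,1/2), (1/2,-1/2), (3/2,-3/2), (5/2,-5/2)
  (m₁,m₂)=(5/2,-5/2): CG² = 1/252, CG = +√(1/252)
  (m₁,m₂)=(3/2,-3/2): CG² = 25/252, CG = +√(25/252)   ← matches the target
  (m₁,m₂)=(1/2,-1/2): CG² = 25/63, CG = +√(25/63)
  (m₁,m₂)=(-1/2,1/2): CG² = 25/63, CG = +√(25/63)
  (m₁,m₂)=(-3/2,3/2): CG² = 25/252, CG = +√(25/252)   ← matches the target
  (m₁,m₂)=(-5/2,5/2): CG² = 1/252, CG = +√(1/252)
Pairs with CG² = 25/252: (3/2,-3/2): +√(25/252); (-3/2,3/2): +√(25/252)

(3/2,-3/2): +√(25/252); (-3/2,3/2): +√(25/252)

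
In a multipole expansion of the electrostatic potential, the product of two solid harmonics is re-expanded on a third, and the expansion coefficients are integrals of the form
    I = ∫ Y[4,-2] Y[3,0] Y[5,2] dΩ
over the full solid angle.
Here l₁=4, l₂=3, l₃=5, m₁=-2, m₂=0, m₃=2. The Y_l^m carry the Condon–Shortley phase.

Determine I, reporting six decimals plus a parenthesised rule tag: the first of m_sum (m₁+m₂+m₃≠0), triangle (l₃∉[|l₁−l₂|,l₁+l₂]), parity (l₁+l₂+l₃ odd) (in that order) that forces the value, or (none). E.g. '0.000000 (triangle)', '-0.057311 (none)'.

0.022664 (none)

Checks pass: Σm=0; 12 even; l₃=5∈[1,7].
(2·4+1)(2·3+1)(2·5+1) = 693
Δ: 2! 6! 4! / 13! → 1/180180
sum: t=0:+1/576 t=1:−1/144 t=2:+1/576 = -1/288
3j²(4 3 5; 0 0 0) = Δ·Π!·Σ² = 20/1001  (sign +1)
sum: t=0:+1/8640 t=1:−1/480 t=2:+1/576 = -1/4320
3j²(4 3 5; -2 0 2) = Δ·Π!·Σ² = 1/2145  (sign +1)
combine: 4πI² = 693·20/1001·1/2145 = 12/1859
take √, sign +1: I = 0.02266449
No selection rule forces the value: the integral is nonzero (none).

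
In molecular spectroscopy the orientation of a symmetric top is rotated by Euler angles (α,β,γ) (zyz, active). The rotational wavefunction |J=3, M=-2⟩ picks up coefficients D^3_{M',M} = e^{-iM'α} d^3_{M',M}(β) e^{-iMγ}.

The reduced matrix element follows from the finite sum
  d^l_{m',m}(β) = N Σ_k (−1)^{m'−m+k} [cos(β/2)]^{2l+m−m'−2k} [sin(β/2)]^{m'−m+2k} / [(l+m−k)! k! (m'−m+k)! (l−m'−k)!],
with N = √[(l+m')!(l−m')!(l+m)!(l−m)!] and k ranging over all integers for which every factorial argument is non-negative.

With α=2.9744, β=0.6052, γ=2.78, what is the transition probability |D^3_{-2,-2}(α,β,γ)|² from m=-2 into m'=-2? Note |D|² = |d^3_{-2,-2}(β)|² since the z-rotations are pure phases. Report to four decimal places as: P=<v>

Split into d^3_{-2,-2}(β=0.6052) × two z-phases.
c=cos(0.605200/2)=0.954565, s=sin(0.605200/2)=0.298003; N=√[1·120·1·120]=120.000000
k∈{0,1} keeps every argument non-negative
  k=0: (−1)^0·120.0000/(120)·0.9546^6·0.2980^0 = +0.756542
  k=1: (−1)^1·120.0000/(24)·0.9546^4·0.2980^2 = -0.368666
d^3_{-2,-2}(0.6052) = +0.756542 -0.368666 = +0.387875
|D^3_{-2,-2}|² = |d^3_{-2,-2}(β)|² = (+0.387875)² = 0.150447 (the z-rotation phases have unit modulus)

P=0.1504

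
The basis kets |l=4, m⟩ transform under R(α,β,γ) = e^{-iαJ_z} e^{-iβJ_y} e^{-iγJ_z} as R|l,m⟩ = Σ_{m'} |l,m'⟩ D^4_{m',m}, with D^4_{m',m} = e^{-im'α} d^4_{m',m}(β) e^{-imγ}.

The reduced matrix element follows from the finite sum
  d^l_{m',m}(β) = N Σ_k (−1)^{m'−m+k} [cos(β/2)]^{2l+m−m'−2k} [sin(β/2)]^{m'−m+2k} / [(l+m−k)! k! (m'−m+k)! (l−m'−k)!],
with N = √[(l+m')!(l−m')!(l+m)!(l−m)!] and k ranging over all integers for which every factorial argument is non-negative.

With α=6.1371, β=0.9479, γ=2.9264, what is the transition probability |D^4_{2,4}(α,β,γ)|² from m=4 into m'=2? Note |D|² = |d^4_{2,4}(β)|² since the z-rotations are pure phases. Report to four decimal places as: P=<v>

First d^4_{2,4}(β=0.9479), then the phase factors e^{-i(2)α} and e^{-i(4)γ}:
With c≡cos(β/2)=0.889772 and s≡sin(β/2)=0.456404, N=[720·2·40320·1]^{1/2}=7619.763776
Admissible k: 2..2 (factorial args all ≥0)
  k=2: (−1)^0·7619.7638/(1440)·0.8898^6·0.4564^2 = +0.546956
d^4_{2,4}(0.9479) = +0.546956
|D^4_{2,4}|² = |d^4_{2,4}(β)|² = (+0.546956)² = 0.299161 (the z-rotation phases have unit modulus)

P=0.2992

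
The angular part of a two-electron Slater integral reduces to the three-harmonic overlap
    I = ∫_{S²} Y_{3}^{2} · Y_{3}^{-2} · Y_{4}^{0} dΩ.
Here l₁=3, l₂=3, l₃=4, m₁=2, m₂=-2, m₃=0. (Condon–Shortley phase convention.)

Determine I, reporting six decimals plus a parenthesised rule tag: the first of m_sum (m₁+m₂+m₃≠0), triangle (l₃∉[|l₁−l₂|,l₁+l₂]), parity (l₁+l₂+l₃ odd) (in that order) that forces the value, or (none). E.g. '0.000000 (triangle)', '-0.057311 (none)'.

Rules hold: Σm=0, L=10 even, 0≤4≤6.
N = 7·7·9 = 441
Δ = 2!·4!·4!/11! = 1/34650
Racah Σ t=0..2: t=0:+1/72 t=1:−1/16 t=2:+1/72 = -5/144
⇒ 3j(3 3 4; 0 0 0)² = 2/77, sgn -1
Racah Σ t=0..1: t=0:+1/72 t=1:−1/576 = 7/576
⇒ 3j(3 3 4; 2 -2 0)² = 7/198, sgn +1
4πI² = N·(3j₀)²·(3jₘ)² = 49/121
I = -1·√(0.404959/4π) = -0.17951487
No selection rule forces the value: the integral is nonzero (none).

-0.179515 (none)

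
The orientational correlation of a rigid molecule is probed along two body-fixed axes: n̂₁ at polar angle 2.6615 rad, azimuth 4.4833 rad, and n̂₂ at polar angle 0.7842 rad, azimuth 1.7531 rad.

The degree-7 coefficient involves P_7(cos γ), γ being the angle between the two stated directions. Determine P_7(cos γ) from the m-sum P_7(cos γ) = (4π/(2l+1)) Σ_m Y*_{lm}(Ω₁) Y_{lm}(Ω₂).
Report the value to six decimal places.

0.222387

Summing Y*_{l m}(θ₁,φ₁)·Y_{l m}(θ₂,φ₂) over m ∈ [−7, 7]; prefactor 4π/(2·7+1) = 0.837758:
  term(m=-7) = 0.00009 + 0.00003j   from Y*(Ω₁)=0.00224 - 0.00007j, Y(Ω₂)=0.04194 + 0.01273j
  term(m=-6) = 0.00207 + 0.00165j   from Y*(Ω₁)=0.00314 - 0.01580j, Y(Ω₂)=-0.07547 + 0.14604j
  term(m=-5) = 0.01182 + 0.02237j   from Y*(Ω₁)=-0.06481 - 0.02936j, Y(Ω₂)=-0.28110 - 0.21784j
  term(m=-4) = 0.00727 + 0.09700j   from Y*(Ω₁)=-0.13029 + 0.16982j, Y(Ω₂)=0.33887 - 0.30278j
  term(m=-3) = -0.03244 + 0.09272j   from Y*(Ω₁)=0.27368 + 0.33346j, Y(Ω₂)=0.11842 + 0.19449j
  term(m=-2) = 0.07945 - 0.08563j   from Y*(Ω₁)=0.45036 - 0.22211j, Y(Ω₂)=0.21733 - 0.08295j
  term(m=-1) = 0.03483 - 0.01520j   from Y*(Ω₁)=-0.02494 - 0.10694j, Y(Ω₂)=0.06273 + 0.34030j
  term(m=+0) = 0.05928 + 0.00000j   from Y*(Ω₁)=0.43675 + 0.00000j, Y(Ω₂)=0.13572 + 0.00000j
  term(m=+1) = 0.03483 + 0.01520j   from Y*(Ω₁)=0.02494 - 0.10694j, Y(Ω₂)=-0.06273 + 0.34030j
  term(m=+2) = 0.07945 + 0.08563j   from Y*(Ω₁)=0.45036 + 0.22211j, Y(Ω₂)=0.21733 + 0.08295j
  term(m=+3) = -0.03244 - 0.09272j   from Y*(Ω₁)=-0.27368 + 0.33346j, Y(Ω₂)=-0.11842 + 0.19449j
  term(m=+4) = 0.00727 - 0.09700j   from Y*(Ω₁)=-0.13029 - 0.16982j, Y(Ω₂)=0.33887 + 0.30278j
  term(m=+5) = 0.01182 - 0.02237j   from Y*(Ω₁)=0.06481 - 0.02936j, Y(Ω₂)=0.28110 - 0.21784j
  term(m=+6) = 0.00207 - 0.00165j   from Y*(Ω₁)=0.00314 + 0.01580j, Y(Ω₂)=-0.07547 - 0.14604j
  term(m=+7) = 0.00009 - 0.00003j   from Y*(Ω₁)=-0.00224 - 0.00007j, Y(Ω₂)=-0.04194 + 0.01273j
Accumulated sum 0.26545 + 0.00000j; after 4π/(2l+1) scaling, 0.22239 + 0.00000j ⇒ P_7 = 0.222387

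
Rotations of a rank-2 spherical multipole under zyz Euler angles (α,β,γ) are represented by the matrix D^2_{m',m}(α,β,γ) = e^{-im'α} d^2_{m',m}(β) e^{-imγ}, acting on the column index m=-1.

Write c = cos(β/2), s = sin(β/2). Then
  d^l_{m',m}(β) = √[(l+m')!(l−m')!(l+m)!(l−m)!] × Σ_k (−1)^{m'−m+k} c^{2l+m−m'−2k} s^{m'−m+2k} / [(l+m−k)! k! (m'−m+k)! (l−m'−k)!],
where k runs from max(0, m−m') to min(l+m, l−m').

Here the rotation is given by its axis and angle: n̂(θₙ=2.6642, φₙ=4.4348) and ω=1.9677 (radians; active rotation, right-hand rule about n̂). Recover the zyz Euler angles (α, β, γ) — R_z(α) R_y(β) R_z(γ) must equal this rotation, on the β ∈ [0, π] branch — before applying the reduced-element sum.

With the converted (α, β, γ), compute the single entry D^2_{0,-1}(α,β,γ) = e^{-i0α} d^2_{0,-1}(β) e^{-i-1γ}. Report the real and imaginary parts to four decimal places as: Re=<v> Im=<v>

Re=0.4873 Im=-0.3708

Axis–angle → zyz. n̂ = (sinθₙcosφₙ, sinθₙsinφₙ, cosθₙ) = (-0.125911, -0.441876, -0.888196), ω = 1.9677.
R = I cosω + sinω [n̂]ₓ + (1−cosω) n̂n̂ᵀ gives
  R = [-0.364583, +0.896294, -0.252461; -0.742005, -0.115832, +0.660311; +0.562590, +0.428066, +0.707285]
β = atan2(√(R₁₃²+R₂₃²), R₃₃) = 0.785146; α = atan2(R₂₃, R₁₃) mod 2π = 1.935984; γ = atan2(R₃₂, −R₃₁) mod 2π = 2.491162
D^2_{0,-1}(1.9360,0.7851,2.4912) = e^{-i·0·1.9360}·d^2_{0,-1}(0.7851)·e^{-i·-1·2.4912}. Compute d first:
Half-angle: c=0.923928, s=0.382567. N=√(2·2·1·6)=4.898979
k∈{0,1} keeps every argument non-negative
  k=0: (−1)^1·4.8990/(2)·0.9239^3·0.3826^1 = -0.739090
  k=1: (−1)^2·4.8990/(2)·0.9239^1·0.3826^3 = +0.126717
d^2_{0,-1}(0.7851) = -0.739090 +0.126717 = -0.612372
Attach z-rotation phases: D = e^{-i(0)(1.9360)}·(-0.612372)·e^{-i(-1)(2.4912)} = +0.487340-0.370809i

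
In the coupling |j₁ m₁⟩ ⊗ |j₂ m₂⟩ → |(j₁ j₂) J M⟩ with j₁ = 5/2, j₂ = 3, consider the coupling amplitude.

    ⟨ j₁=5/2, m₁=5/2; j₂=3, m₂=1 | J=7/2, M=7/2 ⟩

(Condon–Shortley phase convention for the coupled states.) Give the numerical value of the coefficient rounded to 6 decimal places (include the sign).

√[8·2!3!4!/10! · 5!0!4!2!7!0!] = √(18432)
  +(−1)^0/∏(0,2,0,4,3,0)! = 1/288  (running 1/288)
⟨..|..⟩ = √(18432)·(1/288) = +0.471405

+0.471405  (= +√(2/9))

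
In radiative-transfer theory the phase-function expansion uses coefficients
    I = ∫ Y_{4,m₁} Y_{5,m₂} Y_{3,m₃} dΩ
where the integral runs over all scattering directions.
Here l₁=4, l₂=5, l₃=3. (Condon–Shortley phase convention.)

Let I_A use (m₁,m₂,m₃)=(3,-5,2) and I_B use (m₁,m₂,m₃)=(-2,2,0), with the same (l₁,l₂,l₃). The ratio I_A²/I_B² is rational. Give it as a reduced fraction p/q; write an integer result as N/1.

175/2

Shared (l₁,l₂,l₃)=(4,5,3): N and (l;000)² cancel in I_A²/I_B².
A: Δ = 6!·2!·4!/13! = 1/180180; Racah Σ t=0..0: t=0:+1/17280 = 1/17280; ⇒ 3j(4 5 3; 3 -5 2)² = 35/858, sgn -1
B: Δ = 6!·2!·4!/13! = 1/180180; Racah Σ t=4..6: t=4:+1/576 t=5:−1/480 t=6:+1/8640 = -1/4320; ⇒ 3j(4 5 3; -2 2 0)² = 1/2145, sgn +1
I_A²/I_B² = (35/858)/(1/2145) = 175/2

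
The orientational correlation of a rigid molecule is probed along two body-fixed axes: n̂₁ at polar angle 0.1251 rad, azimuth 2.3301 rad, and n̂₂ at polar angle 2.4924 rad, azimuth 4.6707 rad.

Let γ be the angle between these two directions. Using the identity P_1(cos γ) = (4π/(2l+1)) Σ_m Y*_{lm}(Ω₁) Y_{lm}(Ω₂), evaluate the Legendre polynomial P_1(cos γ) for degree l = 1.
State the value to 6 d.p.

Addition theorem: P_1(cos γ) = (4π/3) Σ_m Y*_{lm}(Ω₁) Y_{lm}(Ω₂), m = −1…1:
  term(m=-1) = -0.00627 - 0.00647j   from Y*(Ω₁)=-0.02968 + 0.03127j, Y(Ω₂)=-0.00870 + 0.20868j
  term(m=+0) = -0.18868 + 0.00000j   from Y*(Ω₁)=0.48478 + 0.00000j, Y(Ω₂)=-0.38921 + 0.00000j
  term(m=+1) = -0.00627 + 0.00647j   from Y*(Ω₁)=0.02968 + 0.03127j, Y(Ω₂)=0.00870 + 0.20868j
Total Σ_m = -0.20121 + 0.00000j. Multiply by 4.188790: -0.84285 + 0.00000j. P_1(cos γ) = -0.842847

-0.842847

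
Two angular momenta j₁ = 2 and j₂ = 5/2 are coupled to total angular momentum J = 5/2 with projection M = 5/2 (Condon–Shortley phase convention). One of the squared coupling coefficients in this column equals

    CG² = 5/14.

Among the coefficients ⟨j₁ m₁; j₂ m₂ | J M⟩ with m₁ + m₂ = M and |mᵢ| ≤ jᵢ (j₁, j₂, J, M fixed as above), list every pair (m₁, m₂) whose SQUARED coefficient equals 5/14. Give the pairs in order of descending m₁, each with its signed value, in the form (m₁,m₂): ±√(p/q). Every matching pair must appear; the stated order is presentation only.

(0,5/2): +√(5/14)

Admissible pairs with m₁+m₂ = M = 5/2: (0,5/2), (1,3/2), (2,1/2)
  (m₁,m₂)=(2,1/2): CG² = 3/14, CG = +√(3/14)
  (m₁,m₂)=(1,3/2): CG² = 3/7, CG = −√(3/7)
  (m₁,m₂)=(0,5/2): CG² = 5/14, CG = +√(5/14)   ← matches the target
Pairs with CG² = 5/14: (0,5/2): +√(5/14)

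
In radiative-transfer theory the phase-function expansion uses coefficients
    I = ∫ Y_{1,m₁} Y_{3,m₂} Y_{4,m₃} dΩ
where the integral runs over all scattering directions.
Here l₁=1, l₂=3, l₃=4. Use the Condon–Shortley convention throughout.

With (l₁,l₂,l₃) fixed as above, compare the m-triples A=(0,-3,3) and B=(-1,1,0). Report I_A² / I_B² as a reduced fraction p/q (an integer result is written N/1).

Same 1,3,4: normalisation and zero-m 3j drop out of the ratio.
A: Δ: 0! 2! 6! / 9! → 1/252; sum: t=0:+1/720 = 1/720; 3j²(1 3 4; 0 -3 3) = Δ·Π!·Σ² = 1/36  (sign -1)
B: Δ: 0! 2! 6! / 9! → 1/252; sum: t=0:+1/96 = 1/96; 3j²(1 3 4; -1 1 0) = Δ·Π!·Σ² = 1/42  (sign +1)
I_A²/I_B² = (1/36)/(1/42) = 7/6

7/6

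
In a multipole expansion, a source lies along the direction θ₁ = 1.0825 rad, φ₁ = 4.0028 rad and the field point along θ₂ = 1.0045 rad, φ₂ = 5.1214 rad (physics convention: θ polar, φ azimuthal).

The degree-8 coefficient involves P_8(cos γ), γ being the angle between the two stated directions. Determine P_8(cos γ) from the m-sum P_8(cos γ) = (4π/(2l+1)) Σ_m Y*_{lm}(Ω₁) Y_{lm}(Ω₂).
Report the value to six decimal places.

0.152718

Addition theorem: P_8(cos γ) = (4π/17) Σ_m Y*_{lm}(Ω₁) Y_{lm}(Ω₂), m = −8…8:
  m=-8: (0.15670 + 0.10870j) × (-0.13145 + 0.01725j) = -0.02247 - 0.01159j  (running Σ = -0.02247 - 0.01159j)
  m=-7: (-0.39215 + 0.10211j) × (-0.09269 + 0.32416j) = 0.00325 - 0.13658j  (running Σ = -0.01923 - 0.14817j)
  m=-6: (0.18053 - 0.36915j) × (0.34858 + 0.28625j) = 0.16860 - 0.07700j  (running Σ = 0.14937 - 0.22517j)
  m=-5: (0.02439 + 0.05668j) × (0.21888 - 0.11236j) = 0.01171 + 0.00967j  (running Σ = 0.16108 - 0.21550j)
  m=-4: (0.30908 + 0.09671j) × (0.01229 + 0.18806j) = -0.01439 + 0.05931j  (running Σ = 0.14669 - 0.15619j)
  m=-3: (-0.19946 + 0.12449j) × (0.33214 + 0.11890j) = -0.08105 + 0.01763j  (running Σ = 0.06564 - 0.13856j)
  m=-2: (-0.03271 + 0.21405j) × (-0.00960 + 0.01025j) = -0.00188 - 0.00239j  (running Σ = 0.06376 - 0.14095j)
  m=-1: (-0.18457 - 0.21492j) × (0.13793 + 0.31822j) = 0.04293 - 0.08838j  (running Σ = 0.10669 - 0.22933j)
  m=0: (-0.17804 + 0.00000j) × (0.03812 + 0.00000j) = -0.00679 + 0.00000j  (running Σ = 0.09991 - 0.22933j)
  m=1: (0.18457 - 0.21492j) × (-0.13793 + 0.31822j) = 0.04293 + 0.08838j  (running Σ = 0.14284 - 0.14095j)
  m=2: (-0.03271 - 0.21405j) × (-0.00960 - 0.01025j) = -0.00188 + 0.00239j  (running Σ = 0.14096 - 0.13856j)
  m=3: (0.19946 + 0.12449j) × (-0.33214 + 0.11890j) = -0.08105 - 0.01763j  (running Σ = 0.05991 - 0.15619j)
  m=4: (0.30908 - 0.09671j) × (0.01229 - 0.18806j) = -0.01439 - 0.05931j  (running Σ = 0.04552 - 0.21550j)
  m=5: (-0.02439 + 0.05668j) × (-0.21888 - 0.11236j) = 0.01171 - 0.00967j  (running Σ = 0.05723 - 0.22517j)
  m=6: (0.18053 + 0.36915j) × (0.34858 - 0.28625j) = 0.16860 + 0.07700j  (running Σ = 0.22583 - 0.14817j)
  m=7: (0.39215 + 0.10211j) × (0.09269 + 0.32416j) = 0.00325 + 0.13658j  (running Σ = 0.22907 - 0.01159j)
  m=8: (0.15670 - 0.10870j) × (-0.13145 - 0.01725j) = -0.02247 + 0.01159j  (running Σ = 0.20660 - 0.00000j)
Σ over m = 0.20660 - 0.00000j; ×(4π/17) → 0.15272 - 0.00000j. Real part: 0.152718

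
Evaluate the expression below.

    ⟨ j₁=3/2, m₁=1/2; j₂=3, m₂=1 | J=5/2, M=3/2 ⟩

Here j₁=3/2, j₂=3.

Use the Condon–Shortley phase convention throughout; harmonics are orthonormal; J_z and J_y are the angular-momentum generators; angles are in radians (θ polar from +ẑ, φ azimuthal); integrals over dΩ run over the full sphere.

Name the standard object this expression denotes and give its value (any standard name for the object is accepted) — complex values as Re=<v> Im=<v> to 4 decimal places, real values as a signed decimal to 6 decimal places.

This is a Clebsch–Gordan (vector-coupling) coefficient.
√[6·2!1!4!/8! · 2!1!4!2!4!1!] = √(576/35)
  +(−1)^0/∏(0,2,1,4,0,0)! = 1/48  (running 1/48)
  +(−1)^1/∏(1,1,0,3,1,1)! = -1/6  (running -7/48)
⟨..|..⟩ = √(576/35)·(-7/48) = -0.591608

Clebsch–Gordan coefficient, −√(7/20) ≈ -0.591608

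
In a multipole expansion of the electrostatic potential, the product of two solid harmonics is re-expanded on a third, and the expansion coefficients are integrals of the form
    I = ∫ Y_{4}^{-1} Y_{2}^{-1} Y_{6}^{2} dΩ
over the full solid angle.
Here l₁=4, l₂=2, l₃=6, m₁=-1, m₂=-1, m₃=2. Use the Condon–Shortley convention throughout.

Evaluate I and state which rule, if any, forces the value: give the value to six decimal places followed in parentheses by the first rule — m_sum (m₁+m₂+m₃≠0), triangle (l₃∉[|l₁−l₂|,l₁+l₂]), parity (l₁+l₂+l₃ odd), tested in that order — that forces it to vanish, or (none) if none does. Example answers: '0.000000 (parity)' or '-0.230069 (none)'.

0.238034 (none)

Rules hold: Σm=0, L=12 even, 2≤6≤6.
N = 9·5·13 = 585
Δ = 0!·8!·4!/13! = 1/6435
Racah Σ t=0..0: t=0:+1/2304 = 1/2304
⇒ 3j(4 2 6; 0 0 0)² = 5/143, sgn +1
Racah Σ t=0..0: t=0:+1/4320 = 1/4320
⇒ 3j(4 2 6; -1 -1 2)² = 224/6435, sgn +1
4πI² = N·(3j₀)²·(3jₘ)² = 1120/1573
I = +1·√(0.712015/4π) = 0.23803440
No selection rule forces the value: the integral is nonzero (none).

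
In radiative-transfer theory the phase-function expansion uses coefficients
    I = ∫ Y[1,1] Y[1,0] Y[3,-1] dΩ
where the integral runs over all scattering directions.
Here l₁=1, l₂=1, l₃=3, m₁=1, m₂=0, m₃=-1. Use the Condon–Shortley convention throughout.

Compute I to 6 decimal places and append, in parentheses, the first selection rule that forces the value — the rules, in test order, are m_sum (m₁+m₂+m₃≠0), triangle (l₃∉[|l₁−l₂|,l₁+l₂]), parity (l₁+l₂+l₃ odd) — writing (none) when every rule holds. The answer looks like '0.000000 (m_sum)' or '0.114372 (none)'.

|1−1|≤3≤1+1 violated ⇒ I = 0

0.000000 (triangle)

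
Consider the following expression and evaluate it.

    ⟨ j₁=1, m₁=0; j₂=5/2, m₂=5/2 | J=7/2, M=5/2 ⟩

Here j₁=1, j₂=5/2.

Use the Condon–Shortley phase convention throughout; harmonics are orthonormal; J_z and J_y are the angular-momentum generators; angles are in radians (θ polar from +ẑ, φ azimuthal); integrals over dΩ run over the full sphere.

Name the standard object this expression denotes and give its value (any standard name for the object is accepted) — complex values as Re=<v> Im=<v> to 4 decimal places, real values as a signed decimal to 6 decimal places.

Clebsch–Gordan coefficient, +√(2/7) ≈ +0.534522

This is a Clebsch–Gordan (vector-coupling) coefficient.
√[8·0!2!5!/8! · 1!1!5!0!6!1!] = √(28800/7)
  +(−1)^0/∏(0,0,1,5,1,0)! = 1/120  (running 1/120)
⟨..|..⟩ = √(28800/7)·(1/120) = +0.534522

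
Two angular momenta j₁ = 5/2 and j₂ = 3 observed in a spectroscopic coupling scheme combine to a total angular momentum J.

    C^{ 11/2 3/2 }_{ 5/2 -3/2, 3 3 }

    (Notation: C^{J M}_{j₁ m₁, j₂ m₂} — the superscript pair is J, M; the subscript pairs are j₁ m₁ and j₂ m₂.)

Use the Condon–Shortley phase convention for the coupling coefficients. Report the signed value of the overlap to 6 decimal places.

√[12·0!5!6!/12! · 1!4!6!0!7!4!] = √(49766400/11)
  +(−1)^0/∏(0,0,4,6,1,0)! = 1/17280  (running 1/17280)
⟨..|..⟩ = √(49766400/11)·(1/17280) = +0.123091

+√(1/66) = +0.123091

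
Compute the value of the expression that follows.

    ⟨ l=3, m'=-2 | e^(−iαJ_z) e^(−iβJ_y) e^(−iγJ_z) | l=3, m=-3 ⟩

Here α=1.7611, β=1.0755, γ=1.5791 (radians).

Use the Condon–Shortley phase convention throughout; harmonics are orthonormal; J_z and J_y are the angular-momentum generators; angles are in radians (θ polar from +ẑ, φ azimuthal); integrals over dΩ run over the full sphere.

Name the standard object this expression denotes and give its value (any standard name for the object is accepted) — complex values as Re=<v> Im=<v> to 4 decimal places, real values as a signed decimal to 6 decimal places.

Wigner D-matrix element, Re=0.2313 Im=-0.5388

This is a Wigner D-matrix element — the rotation-matrix element ⟨l m'| R(α,β,γ) |l m⟩ in the angular-momentum basis.
First d^3_{-2,-3}(β=1.0755), then the phase factors e^{-i(-2)α} and e^{-i(-3)γ}:
c=cos(1.075500/2)=0.858863, s=sin(1.075500/2)=0.512205; N=√[1·120·1·720]=293.938769
k∈{0} keeps every argument non-negative
  k=0: (−1)^1·293.9388/(120)·0.8589^5·0.5122^1 = -0.586327
d^3_{-2,-3}(1.0755) = -0.586327
D = (-0.928439-0.371484i)·(-0.586327)·(+0.024908-0.999690i) = +0.231303-0.538774i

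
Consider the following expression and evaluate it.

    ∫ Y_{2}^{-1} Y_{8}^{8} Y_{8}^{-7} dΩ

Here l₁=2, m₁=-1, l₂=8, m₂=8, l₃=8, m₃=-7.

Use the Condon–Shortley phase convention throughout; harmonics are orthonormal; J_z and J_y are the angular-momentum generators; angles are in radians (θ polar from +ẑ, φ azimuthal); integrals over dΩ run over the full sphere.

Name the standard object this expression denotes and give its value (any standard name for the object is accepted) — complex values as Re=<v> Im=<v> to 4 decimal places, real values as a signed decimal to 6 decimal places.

Gaunt coefficient, +0.162642

This is a Gaunt coefficient — the integral of a triple product of spherical harmonics over the sphere.
m-sum 0 ✓  L=18 even ✓  6≤8≤10 ✓
Π(2lᵢ+1) = 5×17×17 = 1445
triangle coeff Δ(2,8,8) = 1/348840
Σ_t [0,2]: t=0:+1/116121600 t=1:−1/25401600 t=2:+1/116121600 = -1/45158400
(3j)²=24/1615 [(2 8 8; 0 0 0)], sign=-1
Σ_t [2,2]: t=2:+1/174356582400 = 1/174356582400
(3j)²=5/323 [(2 8 8; -1 8 -7)], sign=-1
⇒ 4πI² = 120/361
I = (+1)√(120/361/(4π)) = 0.16264177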